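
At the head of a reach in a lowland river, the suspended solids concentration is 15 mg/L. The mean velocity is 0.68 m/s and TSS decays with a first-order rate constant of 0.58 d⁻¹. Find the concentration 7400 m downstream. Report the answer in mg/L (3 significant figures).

Travel time t = 7400 m / 0.68 m/s = 7400/0.68 = 1.088e+04 s = 0.126 d.
First-order decay: C = 15·exp(−0.58·0.126) = 15·0.9296 = 13.94 mg/L.

13.9 mg/L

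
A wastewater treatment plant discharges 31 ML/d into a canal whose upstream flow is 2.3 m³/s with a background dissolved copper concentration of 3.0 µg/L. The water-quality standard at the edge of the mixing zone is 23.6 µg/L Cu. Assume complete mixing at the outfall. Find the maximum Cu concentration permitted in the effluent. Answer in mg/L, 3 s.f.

31 ML/d = 0.3588 m³/s.
3.0 µg/L = 0.003 mg/L.
23.6 µg/L = 0.0236 mg/L.
Mass balance: 0.0236·2.659 = 0.3588·Cₑ + 2.3·0.003.
Cₑ = (0.06275 − 0.0069) / 0.3588 = 0.1557 mg/L.

0.156 mg/L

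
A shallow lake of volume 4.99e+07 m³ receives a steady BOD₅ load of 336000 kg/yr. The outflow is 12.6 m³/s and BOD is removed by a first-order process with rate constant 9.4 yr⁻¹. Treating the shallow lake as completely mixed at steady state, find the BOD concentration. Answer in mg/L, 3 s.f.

Outflow Q = 12.6 m³/s × 3.156e+07 s/yr = 3.976e+08 m³/yr.
Steady-state CSTR mass balance: W = Q·C + k·V·C, so C = W/(Q + kV).
Q + kV = 3.976e+08 + 9.4·4.99e+07 = 8.667e+08 m³/yr.
C = 336000/8.667e+08 = 0.0003877 kg/m³ = 0.3877 mg/L.

0.388 mg/L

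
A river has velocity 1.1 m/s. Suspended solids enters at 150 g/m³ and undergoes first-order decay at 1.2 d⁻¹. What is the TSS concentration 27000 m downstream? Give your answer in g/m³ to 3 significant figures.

107 g/m³

Travel time t = 27000 m / 1.1 m/s = 2.7e+04/1.1 = 2.455e+04 s = 0.2841 d.
First-order decay: C = 150·exp(−1.2·0.2841) = 150·0.7111 = 106.7 g/m³.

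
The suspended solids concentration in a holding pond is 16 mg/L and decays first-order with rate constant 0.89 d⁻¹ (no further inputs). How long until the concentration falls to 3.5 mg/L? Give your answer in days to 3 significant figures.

t = ln(C₀/C)/k = ln(16/3.5)/0.89 = 1.52/0.89 = 1.708 d.

1.71 d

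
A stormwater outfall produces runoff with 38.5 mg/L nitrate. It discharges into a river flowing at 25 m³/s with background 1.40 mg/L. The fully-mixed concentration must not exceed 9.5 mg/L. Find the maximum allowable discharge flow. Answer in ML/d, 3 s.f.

Mass balance at complete mixing: C_std·(Q_w + Q_r) = Q_w·C_e + Q_r·C_b.
Rearranging, Q_w = Q_r·(C_std − C_b)/(C_e − C_std) = 25·(9.5 − 1.4) / (38.5 − 9.5) = 6.983 m³/s.
= 603.3 ML/d.

603 ML/d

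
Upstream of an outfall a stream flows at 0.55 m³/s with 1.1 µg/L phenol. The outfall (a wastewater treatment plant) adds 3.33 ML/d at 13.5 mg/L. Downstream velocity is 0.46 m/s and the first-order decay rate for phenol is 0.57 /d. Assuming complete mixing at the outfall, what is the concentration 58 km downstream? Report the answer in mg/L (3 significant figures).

0.385 mg/L

3.33 ML/d = 0.03854 m³/s.
1.1 µg/L = 0.0011 mg/L.
After complete mixing, C₀ = (0.03854·13.5 + 0.55·0.0011) / 0.5885 = 0.8851 mg/L.
Travel time t = 5.8e+04 m / 0.46 m/s = 1.261e+05 s = 1.459 d.
C = 0.8851·exp(−0.57·1.459) = 0.8851·0.4353 = 0.3852 mg/L.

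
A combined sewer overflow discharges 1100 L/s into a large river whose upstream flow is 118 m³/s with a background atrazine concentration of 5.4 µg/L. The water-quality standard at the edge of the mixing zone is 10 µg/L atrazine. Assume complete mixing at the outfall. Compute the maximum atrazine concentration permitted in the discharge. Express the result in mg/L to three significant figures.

1100 L/s = 1.1 m³/s.
5.4 µg/L = 0.0054 mg/L.
10 µg/L = 0.01 mg/L.
Mass balance: 0.01·119.1 = 1.1·Cₑ + 118·0.0054.
Cₑ = (1.191 − 0.6372) / 1.1 = 0.5035 mg/L.

0.503 mg/L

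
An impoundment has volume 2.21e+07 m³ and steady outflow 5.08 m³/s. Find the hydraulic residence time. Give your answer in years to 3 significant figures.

Q = 5.08 m³/s × 3.156e+07 s/yr = 1.603e+08 m³/yr.
Hydraulic residence time τ = V/Q = 2.21e+07/1.603e+08 = 0.1379 yr.

0.138 yr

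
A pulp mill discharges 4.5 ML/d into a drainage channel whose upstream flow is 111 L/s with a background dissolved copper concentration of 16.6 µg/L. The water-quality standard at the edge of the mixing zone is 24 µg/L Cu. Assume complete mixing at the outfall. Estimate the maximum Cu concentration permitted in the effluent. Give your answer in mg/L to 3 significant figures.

0.0398 mg/L

4.5 ML/d = 0.05208 m³/s.
111 L/s = 0.111 m³/s.
16.6 µg/L = 0.0166 mg/L.
24 µg/L = 0.024 mg/L.
Mass balance: 0.024·0.1631 = 0.05208·Cₑ + 0.111·0.0166.
Cₑ = (0.003914 − 0.001843) / 0.05208 = 0.03977 mg/L.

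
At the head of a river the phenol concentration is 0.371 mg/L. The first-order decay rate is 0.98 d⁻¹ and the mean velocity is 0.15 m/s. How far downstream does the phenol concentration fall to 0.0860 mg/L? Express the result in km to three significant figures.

From C = C₀·e^(−kt), t = ln(C₀/C)/k = ln(0.371/0.0860)/0.98 = 1.462/0.98 = 1.492 d.
Distance = v·t = 0.15 m/s × 1.289e+05 s = 1.933e+04 m = 19.33 km.

19.3 km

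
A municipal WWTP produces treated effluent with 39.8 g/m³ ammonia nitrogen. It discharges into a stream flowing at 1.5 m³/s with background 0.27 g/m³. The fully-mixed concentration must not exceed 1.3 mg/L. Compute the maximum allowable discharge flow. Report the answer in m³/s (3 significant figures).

0.0401 m³/s

Mass balance at complete mixing: C_std·(Q_w + Q_r) = Q_w·C_e + Q_r·C_b.
Rearranging, Q_w = Q_r·(C_std − C_b)/(C_e − C_std) = 1.5·(1.3 − 0.27) / (39.8 − 1.3) = 0.04013 m³/s.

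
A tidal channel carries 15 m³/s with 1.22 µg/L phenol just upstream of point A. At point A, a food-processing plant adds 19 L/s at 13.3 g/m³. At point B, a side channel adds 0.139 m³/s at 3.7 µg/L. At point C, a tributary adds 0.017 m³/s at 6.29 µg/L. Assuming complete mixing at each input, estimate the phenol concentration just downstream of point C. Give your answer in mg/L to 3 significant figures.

1.22 µg/L = 0.00122 mg/L.
19 L/s = 0.019 m³/s.
After input A: C = (15·0.00122 + 0.019·13.3) / 15.02 = 0.01804 mg/L.
3.7 µg/L = 0.0037 mg/L.
After input B: C = (15.02·0.01804 + 0.139·0.0037) / 15.16 = 0.01791 mg/L.
6.29 µg/L = 0.00629 mg/L.
After input C: C = (15.16·0.01791 + 0.017·0.00629) / 15.17 = 0.0179 mg/L.

0.0179 mg/L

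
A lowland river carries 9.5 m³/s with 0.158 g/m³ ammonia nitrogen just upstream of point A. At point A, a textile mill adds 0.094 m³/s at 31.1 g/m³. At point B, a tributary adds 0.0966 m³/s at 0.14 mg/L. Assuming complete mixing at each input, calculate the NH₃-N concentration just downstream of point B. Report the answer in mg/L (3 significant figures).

0.458 mg/L

After input A: C = (9.5·0.158 + 0.094·31.1) / 9.594 = 0.4612 mg/L.
After input B: C = (9.594·0.4612 + 0.0966·0.14) / 9.691 = 0.458 mg/L.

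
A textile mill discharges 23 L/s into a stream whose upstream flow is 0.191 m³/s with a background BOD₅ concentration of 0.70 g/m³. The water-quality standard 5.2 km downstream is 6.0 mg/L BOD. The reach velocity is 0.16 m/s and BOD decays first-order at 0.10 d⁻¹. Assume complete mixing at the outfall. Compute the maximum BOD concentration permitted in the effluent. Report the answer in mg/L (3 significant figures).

23 L/s = 0.023 m³/s.
Travel time to the compliance point: t = 5200/0.16 = 3.25e+04 s = 0.3762 d; decay factor exp(−0.10·0.3762) = 0.9631.
So the concentration just after mixing may be at most 6/0.9631 = 6.23 mg/L.
Mass balance: 6.23·0.214 = 0.023·Cₑ + 0.191·0.7.
Cₑ = (1.333 − 0.1337) / 0.023 = 52.15 mg/L.

52.2 mg/L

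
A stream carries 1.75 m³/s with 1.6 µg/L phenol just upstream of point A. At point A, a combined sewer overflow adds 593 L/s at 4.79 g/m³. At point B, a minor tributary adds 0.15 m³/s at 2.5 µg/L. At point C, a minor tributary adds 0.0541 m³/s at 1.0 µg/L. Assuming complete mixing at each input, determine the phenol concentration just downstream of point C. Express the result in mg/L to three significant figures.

1.12 mg/L

1.6 µg/L = 0.0016 mg/L.
593 L/s = 0.593 m³/s.
After input A: C = (1.75·0.0016 + 0.593·4.79) / 2.343 = 1.214 mg/L.
2.5 µg/L = 0.0025 mg/L.
After input B: C = (2.343·1.214 + 0.15·0.0025) / 2.493 = 1.141 mg/L.
1.0 µg/L = 0.001 mg/L.
After input C: C = (2.493·1.141 + 0.0541·0.001) / 2.547 = 1.116 mg/L.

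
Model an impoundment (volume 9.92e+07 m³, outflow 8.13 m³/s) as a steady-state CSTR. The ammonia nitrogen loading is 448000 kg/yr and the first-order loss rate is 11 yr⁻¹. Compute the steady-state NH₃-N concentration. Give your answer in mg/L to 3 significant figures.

Outflow Q = 8.13 m³/s × 3.156e+07 s/yr = 2.566e+08 m³/yr.
Steady-state CSTR mass balance: W = Q·C + k·V·C, so C = W/(Q + kV).
Q + kV = 2.566e+08 + 11·9.92e+07 = 1.348e+09 m³/yr.
C = 448000/1.348e+09 = 0.0003324 kg/m³ = 0.3324 mg/L.

0.332 mg/L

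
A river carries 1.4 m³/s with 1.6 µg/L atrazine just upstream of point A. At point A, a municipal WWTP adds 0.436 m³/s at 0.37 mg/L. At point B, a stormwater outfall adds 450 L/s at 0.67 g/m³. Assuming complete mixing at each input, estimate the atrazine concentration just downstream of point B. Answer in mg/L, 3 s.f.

0.203 mg/L

1.6 µg/L = 0.0016 mg/L.
After input A: C = (1.4·0.0016 + 0.436·0.37) / 1.836 = 0.08908 mg/L.
450 L/s = 0.45 m³/s.
After input B: C = (1.836·0.08908 + 0.45·0.67) / 2.286 = 0.2034 mg/L.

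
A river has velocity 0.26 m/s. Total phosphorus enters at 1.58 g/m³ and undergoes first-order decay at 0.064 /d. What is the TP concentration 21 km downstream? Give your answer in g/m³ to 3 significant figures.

Travel time t = 21 km / 0.26 m/s = 2.1e+04/0.26 = 8.077e+04 s = 0.9348 d.
First-order decay: C = 1.58·exp(−0.064·0.9348) = 1.58·0.9419 = 1.488 g/m³.

1.49 g/m³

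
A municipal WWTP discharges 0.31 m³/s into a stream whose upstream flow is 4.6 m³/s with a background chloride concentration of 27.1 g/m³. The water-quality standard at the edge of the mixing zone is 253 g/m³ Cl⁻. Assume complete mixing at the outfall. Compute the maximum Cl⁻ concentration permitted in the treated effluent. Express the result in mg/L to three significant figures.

3610 mg/L

Mass balance: 253·4.91 = 0.31·Cₑ + 4.6·27.1.
Cₑ = (1242 − 124.7) / 0.31 = 3605 mg/L.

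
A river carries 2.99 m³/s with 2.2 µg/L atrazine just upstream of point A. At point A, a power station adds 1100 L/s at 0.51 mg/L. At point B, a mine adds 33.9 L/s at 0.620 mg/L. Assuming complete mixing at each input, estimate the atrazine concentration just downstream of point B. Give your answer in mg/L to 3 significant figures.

0.143 mg/L

2.2 µg/L = 0.0022 mg/L.
1100 L/s = 1.1 m³/s.
After input A: C = (2.99·0.0022 + 1.1·0.51) / 4.09 = 0.1388 mg/L.
33.9 L/s = 0.0339 m³/s.
After input B: C = (4.09·0.1388 + 0.0339·0.62) / 4.124 = 0.1427 mg/L.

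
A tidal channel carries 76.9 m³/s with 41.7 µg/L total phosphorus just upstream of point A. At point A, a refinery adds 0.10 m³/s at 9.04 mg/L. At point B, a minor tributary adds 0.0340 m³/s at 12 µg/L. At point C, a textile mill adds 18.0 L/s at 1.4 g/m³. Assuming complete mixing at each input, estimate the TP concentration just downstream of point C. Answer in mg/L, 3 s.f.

0.0537 mg/L

41.7 µg/L = 0.0417 mg/L.
After input A: C = (76.9·0.0417 + 0.1·9.04) / 77 = 0.05339 mg/L.
12 µg/L = 0.012 mg/L.
After input B: C = (77·0.05339 + 0.034·0.012) / 77.03 = 0.05337 mg/L.
18.0 L/s = 0.018 m³/s.
After input C: C = (77.03·0.05337 + 0.018·1.4) / 77.05 = 0.05368 mg/L.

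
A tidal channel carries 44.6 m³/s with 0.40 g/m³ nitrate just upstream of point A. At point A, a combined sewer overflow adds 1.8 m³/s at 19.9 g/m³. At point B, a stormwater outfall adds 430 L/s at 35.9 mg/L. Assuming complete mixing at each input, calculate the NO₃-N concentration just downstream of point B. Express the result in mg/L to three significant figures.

After input A: C = (44.6·0.4 + 1.8·19.9) / 46.4 = 1.156 mg/L.
430 L/s = 0.43 m³/s.
After input B: C = (46.4·1.156 + 0.43·35.9) / 46.83 = 1.475 mg/L.

1.48 mg/L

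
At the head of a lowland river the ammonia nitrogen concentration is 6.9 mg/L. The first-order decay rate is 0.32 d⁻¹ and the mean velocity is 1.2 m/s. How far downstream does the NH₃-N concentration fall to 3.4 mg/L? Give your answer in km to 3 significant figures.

229 km

From C = C₀·e^(−kt), t = ln(C₀/C)/k = ln(6.9/3.4)/0.32 = 0.7077/0.32 = 2.212 d.
Distance = v·t = 1.2 m/s × 1.911e+05 s = 2.293e+05 m = 229.3 km.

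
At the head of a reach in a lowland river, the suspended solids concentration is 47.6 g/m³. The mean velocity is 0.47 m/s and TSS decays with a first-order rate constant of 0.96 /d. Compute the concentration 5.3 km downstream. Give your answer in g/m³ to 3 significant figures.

Travel time t = 5.3 km / 0.47 m/s = 5300/0.47 = 1.128e+04 s = 0.1305 d.
First-order decay: C = 47.6·exp(−0.96·0.1305) = 47.6·0.8822 = 41.99 g/m³.

42.0 g/m³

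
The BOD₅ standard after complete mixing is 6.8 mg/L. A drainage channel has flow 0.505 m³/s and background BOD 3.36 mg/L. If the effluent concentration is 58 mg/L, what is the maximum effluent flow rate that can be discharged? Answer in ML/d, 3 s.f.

Mass balance at complete mixing: C_std·(Q_w + Q_r) = Q_w·C_e + Q_r·C_b.
Rearranging, Q_w = Q_r·(C_std − C_b)/(C_e − C_std) = 0.505·(6.8 − 3.36) / (58 − 6.8) = 0.03393 m³/s.
= 2.932 ML/d.

2.93 ML/d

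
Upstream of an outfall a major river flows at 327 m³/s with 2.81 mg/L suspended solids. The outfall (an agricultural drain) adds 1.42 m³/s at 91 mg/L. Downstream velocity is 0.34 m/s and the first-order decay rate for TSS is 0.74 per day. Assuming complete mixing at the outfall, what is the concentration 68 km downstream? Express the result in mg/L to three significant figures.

0.575 mg/L

After complete mixing, C₀ = (1.42·91 + 327·2.81) / 328.4 = 3.191 mg/L.
Travel time t = 6.8e+04 m / 0.34 m/s = 2e+05 s = 2.315 d.
C = 3.191·exp(−0.74·2.315) = 3.191·0.1803 = 0.5755 mg/L.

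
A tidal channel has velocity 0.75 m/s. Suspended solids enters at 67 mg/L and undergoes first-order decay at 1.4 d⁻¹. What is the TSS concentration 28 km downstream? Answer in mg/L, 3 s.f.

Travel time t = 28 km / 0.75 m/s = 2.8e+04/0.75 = 3.733e+04 s = 0.4321 d.
First-order decay: C = 67·exp(−1.4·0.4321) = 67·0.5461 = 36.59 mg/L.

36.6 mg/L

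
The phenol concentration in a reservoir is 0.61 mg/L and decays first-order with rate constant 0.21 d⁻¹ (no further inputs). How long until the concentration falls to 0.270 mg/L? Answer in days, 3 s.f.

t = ln(C₀/C)/k = ln(0.61/0.270)/0.21 = 0.815/0.21 = 3.881 d.

3.88 d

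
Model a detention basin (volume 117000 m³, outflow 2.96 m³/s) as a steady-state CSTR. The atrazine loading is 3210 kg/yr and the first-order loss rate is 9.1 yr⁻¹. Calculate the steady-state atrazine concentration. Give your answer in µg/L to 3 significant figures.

34.0 µg/L

Outflow Q = 2.96 m³/s × 3.156e+07 s/yr = 9.341e+07 m³/yr.
Steady-state CSTR mass balance: W = Q·C + k·V·C, so C = W/(Q + kV).
Q + kV = 9.341e+07 + 9.1·117000 = 9.448e+07 m³/yr.
C = 3210/9.448e+07 = 3.398e-05 kg/m³ = 0.03398 mg/L = 33.98 µg/L.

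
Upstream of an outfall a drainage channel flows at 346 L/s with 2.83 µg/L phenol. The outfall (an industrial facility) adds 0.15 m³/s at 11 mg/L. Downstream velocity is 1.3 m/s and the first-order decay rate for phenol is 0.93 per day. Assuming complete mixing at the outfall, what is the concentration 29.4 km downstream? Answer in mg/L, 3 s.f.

346 L/s = 0.346 m³/s.
2.83 µg/L = 0.00283 mg/L.
After complete mixing, C₀ = (0.15·11 + 0.346·0.00283) / 0.496 = 3.329 mg/L.
Travel time t = 2.94e+04 m / 1.3 m/s = 2.262e+04 s = 0.2618 d.
C = 3.329·exp(−0.93·0.2618) = 3.329·0.7839 = 2.609 mg/L.

2.61 mg/L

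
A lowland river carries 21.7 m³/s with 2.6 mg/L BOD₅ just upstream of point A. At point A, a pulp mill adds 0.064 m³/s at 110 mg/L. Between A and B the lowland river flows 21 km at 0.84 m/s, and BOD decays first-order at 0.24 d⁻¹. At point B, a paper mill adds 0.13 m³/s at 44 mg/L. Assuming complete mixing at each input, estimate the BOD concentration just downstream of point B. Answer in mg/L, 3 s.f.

After input A: C = (21.7·2.6 + 0.064·110) / 21.76 = 2.916 mg/L.
Over the 21 km reach to input B (t = 2.5e+04 s = 0.2894 d), decay gives C = 2.916·exp(−0.24·0.2894) = 2.72 mg/L.
After input B: C = (21.76·2.72 + 0.13·44) / 21.89 = 2.965 mg/L.

2.97 mg/L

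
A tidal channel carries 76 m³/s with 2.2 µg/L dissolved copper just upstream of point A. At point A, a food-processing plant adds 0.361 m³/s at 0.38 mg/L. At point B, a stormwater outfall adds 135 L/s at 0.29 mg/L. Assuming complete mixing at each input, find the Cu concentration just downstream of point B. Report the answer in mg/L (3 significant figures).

0.00449 mg/L

2.2 µg/L = 0.0022 mg/L.
After input A: C = (76·0.0022 + 0.361·0.38) / 76.36 = 0.003986 mg/L.
135 L/s = 0.135 m³/s.
After input B: C = (76.36·0.003986 + 0.135·0.29) / 76.5 = 0.004491 mg/L.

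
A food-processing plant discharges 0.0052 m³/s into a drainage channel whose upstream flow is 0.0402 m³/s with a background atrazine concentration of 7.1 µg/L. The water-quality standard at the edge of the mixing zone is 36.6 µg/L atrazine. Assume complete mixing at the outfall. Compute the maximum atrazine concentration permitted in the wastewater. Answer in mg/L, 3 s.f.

0.265 mg/L

7.1 µg/L = 0.0071 mg/L.
36.6 µg/L = 0.0366 mg/L.
Mass balance: 0.0366·0.0454 = 0.0052·Cₑ + 0.0402·0.0071.
Cₑ = (0.001662 − 0.0002854) / 0.0052 = 0.2647 mg/L.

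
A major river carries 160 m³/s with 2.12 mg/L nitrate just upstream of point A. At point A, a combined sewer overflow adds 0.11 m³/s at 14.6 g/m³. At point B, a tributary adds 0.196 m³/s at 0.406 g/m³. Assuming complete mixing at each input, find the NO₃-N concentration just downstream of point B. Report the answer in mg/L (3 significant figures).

After input A: C = (160·2.12 + 0.11·14.6) / 160.1 = 2.129 mg/L.
After input B: C = (160.1·2.129 + 0.196·0.406) / 160.3 = 2.126 mg/L.

2.13 mg/L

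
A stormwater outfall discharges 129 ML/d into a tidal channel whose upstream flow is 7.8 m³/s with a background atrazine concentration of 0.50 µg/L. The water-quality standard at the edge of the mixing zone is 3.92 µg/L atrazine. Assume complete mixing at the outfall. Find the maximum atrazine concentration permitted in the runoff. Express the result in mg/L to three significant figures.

0.0218 mg/L

129 ML/d = 1.493 m³/s.
0.50 µg/L = 0.0005 mg/L.
3.92 µg/L = 0.00392 mg/L.
Mass balance: 0.00392·9.293 = 1.493·Cₑ + 7.8·0.0005.
Cₑ = (0.03643 − 0.0039) / 1.493 = 0.02179 mg/L.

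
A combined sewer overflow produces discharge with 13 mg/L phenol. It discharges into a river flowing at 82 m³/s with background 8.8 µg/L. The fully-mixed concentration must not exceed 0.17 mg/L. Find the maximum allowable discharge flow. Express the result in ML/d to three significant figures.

8.8 µg/L = 0.0088 mg/L.
Mass balance at complete mixing: C_std·(Q_w + Q_r) = Q_w·C_e + Q_r·C_b.
Rearranging, Q_w = Q_r·(C_std − C_b)/(C_e − C_std) = 82·(0.17 − 0.0088) / (13 − 0.17) = 1.03 m³/s.
= 89.02 ML/d.

89.0 ML/d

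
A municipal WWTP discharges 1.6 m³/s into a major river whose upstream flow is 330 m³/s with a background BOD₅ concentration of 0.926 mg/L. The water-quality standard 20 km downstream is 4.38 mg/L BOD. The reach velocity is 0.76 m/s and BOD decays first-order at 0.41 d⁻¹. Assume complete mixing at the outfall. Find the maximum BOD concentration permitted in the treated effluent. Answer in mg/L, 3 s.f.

838 mg/L

Travel time to the compliance point: t = 2e+04/0.76 = 2.632e+04 s = 0.3046 d; decay factor exp(−0.41·0.3046) = 0.8826.
So the concentration just after mixing may be at most 4.38/0.8826 = 4.963 mg/L.
Mass balance: 4.963·331.6 = 1.6·Cₑ + 330·0.926.
Cₑ = (1646 − 305.6) / 1.6 = 837.5 mg/L.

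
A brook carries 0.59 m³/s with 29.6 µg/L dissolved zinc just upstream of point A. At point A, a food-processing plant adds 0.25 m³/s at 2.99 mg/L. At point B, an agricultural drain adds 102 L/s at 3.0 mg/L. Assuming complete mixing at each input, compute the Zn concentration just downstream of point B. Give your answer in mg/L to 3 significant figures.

29.6 µg/L = 0.0296 mg/L.
After input A: C = (0.59·0.0296 + 0.25·2.99) / 0.84 = 0.9107 mg/L.
102 L/s = 0.102 m³/s.
After input B: C = (0.84·0.9107 + 0.102·3) / 0.942 = 1.137 mg/L.

1.14 mg/L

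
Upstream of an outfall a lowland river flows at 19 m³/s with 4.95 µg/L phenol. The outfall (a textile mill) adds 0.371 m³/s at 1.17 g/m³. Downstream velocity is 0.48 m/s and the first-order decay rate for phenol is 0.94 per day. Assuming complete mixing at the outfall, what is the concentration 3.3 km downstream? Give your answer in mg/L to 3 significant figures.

4.95 µg/L = 0.00495 mg/L.
After complete mixing, C₀ = (0.371·1.17 + 19·0.00495) / 19.37 = 0.02726 mg/L.
Travel time t = 3300 m / 0.48 m/s = 6875 s = 0.07957 d.
C = 0.02726·exp(−0.94·0.07957) = 0.02726·0.9279 = 0.0253 mg/L.

0.0253 mg/L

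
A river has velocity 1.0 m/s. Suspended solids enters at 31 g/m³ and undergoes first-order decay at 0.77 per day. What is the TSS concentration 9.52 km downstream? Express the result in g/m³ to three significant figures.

Travel time t = 9.52 km / 1.0 m/s = 9520/1.0 = 9520 s = 0.1102 d.
First-order decay: C = 31·exp(−0.77·0.1102) = 31·0.9187 = 28.48 g/m³.

28.5 g/m³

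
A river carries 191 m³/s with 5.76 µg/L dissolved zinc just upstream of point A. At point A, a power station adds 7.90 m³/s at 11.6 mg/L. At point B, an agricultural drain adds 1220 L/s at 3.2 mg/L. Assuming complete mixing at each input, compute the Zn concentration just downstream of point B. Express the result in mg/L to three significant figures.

0.483 mg/L

5.76 µg/L = 0.00576 mg/L.
After input A: C = (191·0.00576 + 7.9·11.6) / 198.9 = 0.4663 mg/L.
1220 L/s = 1.22 m³/s.
After input B: C = (198.9·0.4663 + 1.22·3.2) / 200.1 = 0.4829 mg/L.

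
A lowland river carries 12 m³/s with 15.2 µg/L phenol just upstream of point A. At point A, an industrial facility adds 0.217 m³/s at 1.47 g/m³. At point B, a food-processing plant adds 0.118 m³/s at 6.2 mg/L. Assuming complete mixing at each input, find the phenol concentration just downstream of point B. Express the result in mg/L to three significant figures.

0.100 mg/L

15.2 µg/L = 0.0152 mg/L.
After input A: C = (12·0.0152 + 0.217·1.47) / 12.22 = 0.04104 mg/L.
After input B: C = (12.22·0.04104 + 0.118·6.2) / 12.34 = 0.09996 mg/L.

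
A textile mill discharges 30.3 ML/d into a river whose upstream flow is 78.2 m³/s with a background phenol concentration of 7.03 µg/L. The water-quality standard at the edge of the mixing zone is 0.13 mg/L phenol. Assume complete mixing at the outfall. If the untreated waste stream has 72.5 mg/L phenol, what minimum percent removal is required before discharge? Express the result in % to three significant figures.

62.0 %

30.3 ML/d = 0.3507 m³/s.
7.03 µg/L = 0.00703 mg/L.
Mass balance: 0.13·78.55 = 0.3507·Cₑ + 78.2·0.00703.
Cₑ = (10.21 − 0.5497) / 0.3507 = 27.55 mg/L.
Required removal = 1 − 27.55/72.5 = 62 %.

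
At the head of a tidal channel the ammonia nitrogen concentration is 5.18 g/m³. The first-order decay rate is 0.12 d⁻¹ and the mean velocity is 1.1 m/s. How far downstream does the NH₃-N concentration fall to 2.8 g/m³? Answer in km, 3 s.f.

From C = C₀·e^(−kt), t = ln(C₀/C)/k = ln(5.18/2.8)/0.12 = 0.6152/0.12 = 5.127 d.
Distance = v·t = 1.1 m/s × 4.429e+05 s = 4.872e+05 m = 487.2 km.

487 km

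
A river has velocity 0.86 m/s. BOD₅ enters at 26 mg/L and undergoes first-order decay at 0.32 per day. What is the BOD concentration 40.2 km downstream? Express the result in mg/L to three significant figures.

21.9 mg/L

Travel time t = 40.2 km / 0.86 m/s = 4.02e+04/0.86 = 4.674e+04 s = 0.541 d.
First-order decay: C = 26·exp(−0.32·0.541) = 26·0.841 = 21.87 mg/L.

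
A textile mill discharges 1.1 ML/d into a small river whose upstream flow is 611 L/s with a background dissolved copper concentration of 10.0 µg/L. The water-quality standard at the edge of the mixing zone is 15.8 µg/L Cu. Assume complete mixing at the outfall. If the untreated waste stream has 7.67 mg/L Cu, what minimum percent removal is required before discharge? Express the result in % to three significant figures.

96.2 %

1.1 ML/d = 0.01273 m³/s.
611 L/s = 0.611 m³/s.
10.0 µg/L = 0.01 mg/L.
15.8 µg/L = 0.0158 mg/L.
Mass balance: 0.0158·0.6237 = 0.01273·Cₑ + 0.611·0.01.
Cₑ = (0.009855 − 0.00611) / 0.01273 = 0.2941 mg/L.
Required removal = 1 − 0.2941/7.67 = 96.16 %.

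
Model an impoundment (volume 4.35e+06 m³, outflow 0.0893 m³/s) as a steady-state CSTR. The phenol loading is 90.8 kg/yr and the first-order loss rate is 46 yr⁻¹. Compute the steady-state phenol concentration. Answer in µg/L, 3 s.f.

0.447 µg/L

Outflow Q = 0.0893 m³/s × 3.156e+07 s/yr = 2.818e+06 m³/yr.
Steady-state CSTR mass balance: W = Q·C + k·V·C, so C = W/(Q + kV).
Q + kV = 2.818e+06 + 46·4.35e+06 = 2.029e+08 m³/yr.
C = 90.8/2.029e+08 = 4.475e-07 kg/m³ = 0.0004475 mg/L = 0.4475 µg/L.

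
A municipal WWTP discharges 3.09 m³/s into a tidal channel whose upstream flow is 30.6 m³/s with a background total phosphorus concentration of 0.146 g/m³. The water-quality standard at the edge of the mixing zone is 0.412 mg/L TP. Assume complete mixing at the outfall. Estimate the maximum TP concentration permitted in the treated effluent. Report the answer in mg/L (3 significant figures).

3.05 mg/L

Mass balance: 0.412·33.69 = 3.09·Cₑ + 30.6·0.146.
Cₑ = (13.88 − 4.468) / 3.09 = 3.046 mg/L.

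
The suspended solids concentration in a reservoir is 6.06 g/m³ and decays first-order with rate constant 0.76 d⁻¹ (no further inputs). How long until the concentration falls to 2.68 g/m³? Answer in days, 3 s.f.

t = ln(C₀/C)/k = ln(6.06/2.68)/0.76 = 0.8159/0.76 = 1.074 d.

1.07 d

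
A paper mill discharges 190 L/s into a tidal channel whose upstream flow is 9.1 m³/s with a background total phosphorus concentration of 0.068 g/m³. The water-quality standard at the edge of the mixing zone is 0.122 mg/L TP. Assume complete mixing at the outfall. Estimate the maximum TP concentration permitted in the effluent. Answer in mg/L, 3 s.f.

190 L/s = 0.19 m³/s.
Mass balance: 0.122·9.29 = 0.19·Cₑ + 9.1·0.068.
Cₑ = (1.133 − 0.6188) / 0.19 = 2.708 mg/L.

2.71 mg/L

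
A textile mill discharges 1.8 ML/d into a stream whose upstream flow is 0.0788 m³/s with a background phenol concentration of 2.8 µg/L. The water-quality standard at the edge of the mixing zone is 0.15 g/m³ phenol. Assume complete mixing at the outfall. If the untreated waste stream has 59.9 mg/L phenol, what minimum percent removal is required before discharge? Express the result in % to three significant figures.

98.8 %

1.8 ML/d = 0.02083 m³/s.
2.8 µg/L = 0.0028 mg/L.
Mass balance: 0.15·0.09963 = 0.02083·Cₑ + 0.0788·0.0028.
Cₑ = (0.01494 − 0.0002206) / 0.02083 = 0.7068 mg/L.
Required removal = 1 − 0.7068/59.9 = 98.82 %.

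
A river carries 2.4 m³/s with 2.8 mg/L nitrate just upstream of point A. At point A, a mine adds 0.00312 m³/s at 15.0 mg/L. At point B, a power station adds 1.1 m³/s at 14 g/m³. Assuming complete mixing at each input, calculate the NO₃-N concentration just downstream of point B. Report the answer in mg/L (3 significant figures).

After input A: C = (2.4·2.8 + 0.00312·15) / 2.403 = 2.816 mg/L.
After input B: C = (2.403·2.816 + 1.1·14) / 3.503 = 6.328 mg/L.

6.33 mg/L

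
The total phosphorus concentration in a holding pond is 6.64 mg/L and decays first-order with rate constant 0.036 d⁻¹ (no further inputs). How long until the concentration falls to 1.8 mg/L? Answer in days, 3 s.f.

36.3 d

t = ln(C₀/C)/k = ln(6.64/1.8)/0.036 = 1.305/0.036 = 36.26 d.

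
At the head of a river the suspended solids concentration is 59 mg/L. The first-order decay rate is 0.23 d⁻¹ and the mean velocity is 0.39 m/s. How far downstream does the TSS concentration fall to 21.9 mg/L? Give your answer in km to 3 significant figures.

From C = C₀·e^(−kt), t = ln(C₀/C)/k = ln(59/21.9)/0.23 = 0.9911/0.23 = 4.309 d.
Distance = v·t = 0.39 m/s × 3.723e+05 s = 1.452e+05 m = 145.2 km.

145 km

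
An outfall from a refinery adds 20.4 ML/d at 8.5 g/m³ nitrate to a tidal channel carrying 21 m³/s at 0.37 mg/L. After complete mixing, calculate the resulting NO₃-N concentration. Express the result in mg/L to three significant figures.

20.4 ML/d = 0.2361 m³/s.
Conservation of mass across the mixing zone: C = (0.2361·8.5 + 21·0.37) / (0.2361 + 21) = 9.777/21.24 = 0.4604 mg/L.

0.460 mg/L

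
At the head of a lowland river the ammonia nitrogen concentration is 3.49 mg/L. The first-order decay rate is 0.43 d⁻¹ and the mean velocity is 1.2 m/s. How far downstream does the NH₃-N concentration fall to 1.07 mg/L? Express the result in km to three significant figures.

From C = C₀·e^(−kt), t = ln(C₀/C)/k = ln(3.49/1.07)/0.43 = 1.182/0.43 = 2.749 d.
Distance = v·t = 1.2 m/s × 2.375e+05 s = 2.851e+05 m = 285.1 km.

285 km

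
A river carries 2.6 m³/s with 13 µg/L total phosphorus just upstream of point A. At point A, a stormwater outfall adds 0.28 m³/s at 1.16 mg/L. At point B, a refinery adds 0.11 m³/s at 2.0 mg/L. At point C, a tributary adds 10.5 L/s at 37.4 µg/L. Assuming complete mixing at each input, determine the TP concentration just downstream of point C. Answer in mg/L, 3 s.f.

0.193 mg/L

13 µg/L = 0.013 mg/L.
After input A: C = (2.6·0.013 + 0.28·1.16) / 2.88 = 0.1245 mg/L.
After input B: C = (2.88·0.1245 + 0.11·2) / 2.99 = 0.1935 mg/L.
10.5 L/s = 0.0105 m³/s.
37.4 µg/L = 0.0374 mg/L.
After input C: C = (2.99·0.1935 + 0.0105·0.0374) / 3 = 0.193 mg/L.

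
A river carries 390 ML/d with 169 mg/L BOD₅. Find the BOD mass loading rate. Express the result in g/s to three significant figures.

390 ML/d = 4.514 m³/s.
Mass flux = Q·C = 4.514 m³/s × 169 g/m³ = 762.8 g/s.

763 g/s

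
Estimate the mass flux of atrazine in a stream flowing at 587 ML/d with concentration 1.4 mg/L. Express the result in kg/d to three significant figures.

822 kg/d

587 ML/d = 6.794 m³/s.
Mass flux = Q·C = 6.794 m³/s × 1.4 g/m³ = 9.512 g/s.
= 9.512 g/s × 86.4 = 821.8 kg/d.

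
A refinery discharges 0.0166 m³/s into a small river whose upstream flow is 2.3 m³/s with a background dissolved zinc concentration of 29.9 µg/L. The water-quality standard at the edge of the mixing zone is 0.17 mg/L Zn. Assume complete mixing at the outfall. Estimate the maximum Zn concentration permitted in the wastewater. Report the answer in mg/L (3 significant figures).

29.9 µg/L = 0.0299 mg/L.
Mass balance: 0.17·2.317 = 0.0166·Cₑ + 2.3·0.0299.
Cₑ = (0.3938 − 0.06877) / 0.0166 = 19.58 mg/L.

19.6 mg/L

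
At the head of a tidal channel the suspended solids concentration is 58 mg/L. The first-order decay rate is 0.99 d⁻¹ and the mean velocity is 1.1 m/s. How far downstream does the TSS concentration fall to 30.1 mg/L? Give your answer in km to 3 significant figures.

From C = C₀·e^(−kt), t = ln(C₀/C)/k = ln(58/30.1)/0.99 = 0.6559/0.99 = 0.6625 d.
Distance = v·t = 1.1 m/s × 5.724e+04 s = 6.297e+04 m = 62.97 km.

63.0 km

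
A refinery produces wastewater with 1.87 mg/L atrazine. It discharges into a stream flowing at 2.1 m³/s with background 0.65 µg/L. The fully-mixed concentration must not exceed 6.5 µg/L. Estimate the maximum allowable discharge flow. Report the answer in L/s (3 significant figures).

0.65 µg/L = 0.00065 mg/L.
6.5 µg/L = 0.0065 mg/L.
Mass balance at complete mixing: C_std·(Q_w + Q_r) = Q_w·C_e + Q_r·C_b.
Rearranging, Q_w = Q_r·(C_std − C_b)/(C_e − C_std) = 2.1·(0.0065 − 0.00065) / (1.87 − 0.0065) = 0.006592 m³/s.
= 6.592 L/s.

6.59 L/s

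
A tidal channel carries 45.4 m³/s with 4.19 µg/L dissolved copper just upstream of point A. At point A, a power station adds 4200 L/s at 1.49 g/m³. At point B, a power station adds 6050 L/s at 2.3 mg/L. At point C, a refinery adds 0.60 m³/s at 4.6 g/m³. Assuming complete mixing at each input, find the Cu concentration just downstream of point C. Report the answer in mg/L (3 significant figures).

0.411 mg/L

4.19 µg/L = 0.00419 mg/L.
4200 L/s = 4.2 m³/s.
After input A: C = (45.4·0.00419 + 4.2·1.49) / 49.6 = 0.13 mg/L.
6050 L/s = 6.05 m³/s.
After input B: C = (49.6·0.13 + 6.05·2.3) / 55.65 = 0.3659 mg/L.
After input C: C = (55.65·0.3659 + 0.6·4.6) / 56.25 = 0.4111 mg/L.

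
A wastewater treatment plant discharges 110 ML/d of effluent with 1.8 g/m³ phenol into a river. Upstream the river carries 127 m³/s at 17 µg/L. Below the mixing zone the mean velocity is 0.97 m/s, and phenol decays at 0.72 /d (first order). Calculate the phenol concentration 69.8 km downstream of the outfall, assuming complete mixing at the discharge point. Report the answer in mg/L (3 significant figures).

110 ML/d = 1.273 m³/s.
17 µg/L = 0.017 mg/L.
After complete mixing, C₀ = (1.273·1.8 + 127·0.017) / 128.3 = 0.0347 mg/L.
Travel time t = 6.98e+04 m / 0.97 m/s = 7.196e+04 s = 0.8329 d.
C = 0.0347·exp(−0.72·0.8329) = 0.0347·0.549 = 0.01905 mg/L.

0.0190 mg/L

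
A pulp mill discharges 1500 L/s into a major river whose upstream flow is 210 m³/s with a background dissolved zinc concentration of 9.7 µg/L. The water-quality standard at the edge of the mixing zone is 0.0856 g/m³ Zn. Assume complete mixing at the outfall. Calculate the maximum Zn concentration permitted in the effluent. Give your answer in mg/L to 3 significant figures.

10.7 mg/L

1500 L/s = 1.5 m³/s.
9.7 µg/L = 0.0097 mg/L.
Mass balance: 0.0856·211.5 = 1.5·Cₑ + 210·0.0097.
Cₑ = (18.1 − 2.037) / 1.5 = 10.71 mg/L.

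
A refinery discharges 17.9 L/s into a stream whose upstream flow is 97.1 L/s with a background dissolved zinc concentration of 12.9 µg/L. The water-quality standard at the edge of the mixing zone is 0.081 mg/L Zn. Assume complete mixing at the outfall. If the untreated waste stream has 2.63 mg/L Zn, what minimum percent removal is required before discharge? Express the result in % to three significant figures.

17.9 L/s = 0.0179 m³/s.
97.1 L/s = 0.0971 m³/s.
12.9 µg/L = 0.0129 mg/L.
Mass balance: 0.081·0.115 = 0.0179·Cₑ + 0.0971·0.0129.
Cₑ = (0.009315 − 0.001253) / 0.0179 = 0.4504 mg/L.
Required removal = 1 − 0.4504/2.63 = 82.87 %.

82.9 %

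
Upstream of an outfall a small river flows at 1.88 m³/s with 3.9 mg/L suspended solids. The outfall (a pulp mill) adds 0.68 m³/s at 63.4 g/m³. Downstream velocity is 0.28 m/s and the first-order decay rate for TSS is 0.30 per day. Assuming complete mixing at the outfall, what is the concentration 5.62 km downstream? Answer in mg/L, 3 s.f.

After complete mixing, C₀ = (0.68·63.4 + 1.88·3.9) / 2.56 = 19.7 mg/L.
Travel time t = 5620 m / 0.28 m/s = 2.007e+04 s = 0.2323 d.
C = 19.7·exp(−0.30·0.2323) = 19.7·0.9327 = 18.38 mg/L.

18.4 mg/L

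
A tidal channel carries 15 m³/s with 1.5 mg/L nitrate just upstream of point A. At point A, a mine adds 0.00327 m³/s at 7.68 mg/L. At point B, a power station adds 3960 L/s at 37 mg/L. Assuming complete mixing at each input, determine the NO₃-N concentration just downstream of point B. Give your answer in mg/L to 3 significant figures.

8.91 mg/L

After input A: C = (15·1.5 + 0.00327·7.68) / 15 = 1.501 mg/L.
3960 L/s = 3.96 m³/s.
After input B: C = (15·1.501 + 3.96·37) / 18.96 = 8.914 mg/L.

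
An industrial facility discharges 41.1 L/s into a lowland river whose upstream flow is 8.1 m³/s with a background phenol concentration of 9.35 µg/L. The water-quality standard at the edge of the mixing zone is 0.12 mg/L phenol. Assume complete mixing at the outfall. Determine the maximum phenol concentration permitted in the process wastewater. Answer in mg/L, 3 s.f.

41.1 L/s = 0.0411 m³/s.
9.35 µg/L = 0.00935 mg/L.
Mass balance: 0.12·8.141 = 0.0411·Cₑ + 8.1·0.00935.
Cₑ = (0.9769 − 0.07573) / 0.0411 = 21.93 mg/L.

21.9 mg/L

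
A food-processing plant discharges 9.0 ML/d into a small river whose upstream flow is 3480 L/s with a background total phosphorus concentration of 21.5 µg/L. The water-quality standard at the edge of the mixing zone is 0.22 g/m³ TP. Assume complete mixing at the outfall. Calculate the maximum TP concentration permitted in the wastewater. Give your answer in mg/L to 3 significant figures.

6.85 mg/L

9.0 ML/d = 0.1042 m³/s.
3480 L/s = 3.48 m³/s.
21.5 µg/L = 0.0215 mg/L.
Mass balance: 0.22·3.584 = 0.1042·Cₑ + 3.48·0.0215.
Cₑ = (0.7885 − 0.07482) / 0.1042 = 6.851 mg/L.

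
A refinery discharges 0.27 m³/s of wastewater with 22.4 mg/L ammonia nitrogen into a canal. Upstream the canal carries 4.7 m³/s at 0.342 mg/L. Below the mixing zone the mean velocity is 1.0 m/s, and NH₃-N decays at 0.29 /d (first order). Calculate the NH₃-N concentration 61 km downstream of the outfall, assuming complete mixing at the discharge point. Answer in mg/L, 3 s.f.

1.26 mg/L

After complete mixing, C₀ = (0.27·22.4 + 4.7·0.342) / 4.97 = 1.54 mg/L.
Travel time t = 6.1e+04 m / 1.0 m/s = 6.1e+04 s = 0.706 d.
C = 1.54·exp(−0.29·0.706) = 1.54·0.8149 = 1.255 mg/L.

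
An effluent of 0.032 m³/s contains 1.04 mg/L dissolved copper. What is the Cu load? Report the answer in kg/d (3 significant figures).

Mass flux = Q·C = 0.032 m³/s × 1.04 g/m³ = 0.03328 g/s.
= 0.03328 g/s × 86.4 = 2.875 kg/d.

2.88 kg/d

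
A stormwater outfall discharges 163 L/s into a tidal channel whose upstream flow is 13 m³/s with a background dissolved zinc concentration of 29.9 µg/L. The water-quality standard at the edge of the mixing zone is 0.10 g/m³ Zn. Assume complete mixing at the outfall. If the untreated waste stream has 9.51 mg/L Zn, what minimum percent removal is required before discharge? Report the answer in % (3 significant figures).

163 L/s = 0.163 m³/s.
29.9 µg/L = 0.0299 mg/L.
Mass balance: 0.1·13.16 = 0.163·Cₑ + 13·0.0299.
Cₑ = (1.316 − 0.3887) / 0.163 = 5.691 mg/L.
Required removal = 1 − 5.691/9.51 = 40.16 %.

40.2 %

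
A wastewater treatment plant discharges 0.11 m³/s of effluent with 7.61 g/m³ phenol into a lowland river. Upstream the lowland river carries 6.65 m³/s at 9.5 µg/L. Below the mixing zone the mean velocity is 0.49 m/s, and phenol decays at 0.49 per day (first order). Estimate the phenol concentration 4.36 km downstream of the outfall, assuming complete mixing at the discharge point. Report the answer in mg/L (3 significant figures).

0.127 mg/L

9.5 µg/L = 0.0095 mg/L.
After complete mixing, C₀ = (0.11·7.61 + 6.65·0.0095) / 6.76 = 0.1332 mg/L.
Travel time t = 4360 m / 0.49 m/s = 8898 s = 0.103 d.
C = 0.1332·exp(−0.49·0.103) = 0.1332·0.9508 = 0.1266 mg/L.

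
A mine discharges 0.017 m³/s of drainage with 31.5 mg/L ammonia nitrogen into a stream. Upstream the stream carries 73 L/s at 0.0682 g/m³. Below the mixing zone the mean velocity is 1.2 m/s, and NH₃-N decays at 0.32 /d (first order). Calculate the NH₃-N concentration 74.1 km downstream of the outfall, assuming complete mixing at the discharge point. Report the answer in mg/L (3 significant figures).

73 L/s = 0.073 m³/s.
After complete mixing, C₀ = (0.017·31.5 + 0.073·0.0682) / 0.09 = 6.005 mg/L.
Travel time t = 7.41e+04 m / 1.2 m/s = 6.175e+04 s = 0.7147 d.
C = 6.005·exp(−0.32·0.7147) = 6.005·0.7956 = 4.778 mg/L.

4.78 mg/L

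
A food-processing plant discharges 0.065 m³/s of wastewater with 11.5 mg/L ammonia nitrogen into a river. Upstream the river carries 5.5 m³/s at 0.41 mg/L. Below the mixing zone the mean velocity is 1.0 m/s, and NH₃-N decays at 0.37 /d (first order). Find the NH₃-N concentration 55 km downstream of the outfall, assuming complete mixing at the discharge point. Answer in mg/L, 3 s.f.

After complete mixing, C₀ = (0.065·11.5 + 5.5·0.41) / 5.565 = 0.5395 mg/L.
Travel time t = 5.5e+04 m / 1.0 m/s = 5.5e+04 s = 0.6366 d.
C = 0.5395·exp(−0.37·0.6366) = 0.5395·0.7902 = 0.4263 mg/L.

0.426 mg/L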